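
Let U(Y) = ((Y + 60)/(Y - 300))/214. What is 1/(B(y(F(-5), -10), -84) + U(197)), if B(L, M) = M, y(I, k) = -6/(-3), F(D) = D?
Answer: -22042/1851785 ≈ -0.011903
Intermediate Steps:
y(I, k) = 2 (y(I, k) = -6*(-1/3) = 2)
U(Y) = (60 + Y)/(214*(-300 + Y)) (U(Y) = ((60 + Y)/(-300 + Y))*(1/214) = (60 + Y)/(214*(-300 + Y)))
1/(B(y(F(-5), -10), -84) + U(197)) = 1/(-84 + (60 + 197)/(214*(-300 + 197))) = 1/(-84 + (1/214)*257/(-103)) = 1/(-84 + (1/214)*(-1/103)*257) = 1/(-84 - 257/22042) = 1/(-1851785/22042) = -22042/1851785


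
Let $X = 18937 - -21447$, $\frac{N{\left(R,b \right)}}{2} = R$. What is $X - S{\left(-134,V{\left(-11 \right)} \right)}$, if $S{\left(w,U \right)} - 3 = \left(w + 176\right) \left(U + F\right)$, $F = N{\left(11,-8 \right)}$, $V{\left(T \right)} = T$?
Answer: $39919$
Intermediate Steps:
$N{\left(R,b \right)} = 2 R$
$F = 22$ ($F = 2 \cdot 11 = 22$)
$S{\left(w,U \right)} = 3 + \left(22 + U\right) \left(176 + w\right)$ ($S{\left(w,U \right)} = 3 + \left(w + 176\right) \left(U + 22\right) = 3 + \left(176 + w\right) \left(22 + U\right) = 3 + \left(22 + U\right) \left(176 + w\right)$)
$X = 40384$ ($X = 18937 + 21447 = 40384$)
$X - S{\left(-134,V{\left(-11 \right)} \right)} = 40384 - \left(3875 + 22 \left(-134\right) + 176 \left(-11\right) - -1474\right) = 40384 - \left(3875 - 2948 - 1936 + 1474\right) = 40384 - 465 = 39919$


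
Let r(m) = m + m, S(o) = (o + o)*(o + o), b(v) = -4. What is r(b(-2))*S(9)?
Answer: -2592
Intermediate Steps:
S(o) = 4*o² (S(o) = (2*o)*(2*o) = 4*o²)
r(m) = 2*m
r(b(-2))*S(9) = (2*(-4))*(4*9²) = -32*81 = -8*324 = -2592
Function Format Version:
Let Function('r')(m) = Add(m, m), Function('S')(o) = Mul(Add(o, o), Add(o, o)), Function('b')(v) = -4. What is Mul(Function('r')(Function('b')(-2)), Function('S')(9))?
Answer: -2592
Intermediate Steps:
Function('S')(o) = Mul(4, Pow(o, 2)) (Function('S')(o) = Mul(Mul(2, o), Mul(2, o)) = Mul(4, Pow(o, 2)))
Function('r')(m) = Mul(2, m)
Mul(Function('r')(Function('b')(-2)), Function('S')(9)) = Mul(Mul(2, -4), Mul(4, Pow(9, 2))) = Mul(-8, Mul(4, 81)) = Mul(-8, 324) = -2592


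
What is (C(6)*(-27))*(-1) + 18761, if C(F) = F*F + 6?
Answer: 19895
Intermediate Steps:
C(F) = 6 + F² (C(F) = F² + 6 = 6 + F²)
(C(6)*(-27))*(-1) + 18761 = ((6 + 6²)*(-27))*(-1) + 18761 = ((6 + 36)*(-27))*(-1) + 18761 = (42*(-27))*(-1) + 18761 = -1134*(-1) + 18761 = 1134 + 18761 = 19895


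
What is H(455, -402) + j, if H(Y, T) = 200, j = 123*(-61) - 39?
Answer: -7342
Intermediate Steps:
j = -7542 (j = -7503 - 39 = -7542)
H(455, -402) + j = 200 - 7542 = -7342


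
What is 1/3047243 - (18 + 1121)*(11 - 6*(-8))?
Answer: -204777776842/3047243 ≈ -67201.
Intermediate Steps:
1/3047243 - (18 + 1121)*(11 - 6*(-8)) = 1/3047243 - 1139*(11 + 48) = 1/3047243 - 1139*59 = 1/3047243 - 1*67201 = 1/3047243 - 67201 = -204777776842/3047243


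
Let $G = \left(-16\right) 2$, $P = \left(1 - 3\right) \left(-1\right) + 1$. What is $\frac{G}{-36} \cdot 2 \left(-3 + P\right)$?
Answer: $0$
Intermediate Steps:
$P = 3$ ($P = \left(-2\right) \left(-1\right) + 1 = 2 + 1 = 3$)
$G = -32$
$\frac{G}{-36} \cdot 2 \left(-3 + P\right) = - \frac{32}{-36} \cdot 2 \left(-3 + 3\right) = \left(-32\right) \left(- \frac{1}{36}\right) 2 \cdot 0 = \frac{8}{9} \cdot 0 = 0$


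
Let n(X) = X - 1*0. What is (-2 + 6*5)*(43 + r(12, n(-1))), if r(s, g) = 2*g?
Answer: 1148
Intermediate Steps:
n(X) = X (n(X) = X + 0 = X)
(-2 + 6*5)*(43 + r(12, n(-1))) = (-2 + 6*5)*(43 + 2*(-1)) = (-2 + 30)*(43 - 2) = 28*41 = 1148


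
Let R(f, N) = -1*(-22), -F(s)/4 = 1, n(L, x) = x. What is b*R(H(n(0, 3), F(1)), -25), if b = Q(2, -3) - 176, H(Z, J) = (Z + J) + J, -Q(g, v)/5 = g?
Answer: -4092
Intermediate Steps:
F(s) = -4 (F(s) = -4*1 = -4)
Q(g, v) = -5*g
H(Z, J) = Z + 2*J (H(Z, J) = (J + Z) + J = Z + 2*J)
R(f, N) = 22
b = -186 (b = -5*2 - 176 = -10 - 176 = -186)
b*R(H(n(0, 3), F(1)), -25) = -186*22 = -4092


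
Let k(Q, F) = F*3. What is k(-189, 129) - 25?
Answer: 362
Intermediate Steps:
k(Q, F) = 3*F
k(-189, 129) - 25 = 3*129 - 25 = 387 - 25 = 362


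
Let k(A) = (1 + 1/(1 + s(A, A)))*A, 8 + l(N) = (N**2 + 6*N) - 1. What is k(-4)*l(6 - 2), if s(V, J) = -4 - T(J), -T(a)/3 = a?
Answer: -1736/15 ≈ -115.73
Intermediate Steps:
T(a) = -3*a
s(V, J) = -4 + 3*J (s(V, J) = -4 - (-3)*J = -4 + 3*J)
l(N) = -9 + N**2 + 6*N (l(N) = -8 + ((N**2 + 6*N) - 1) = -8 + (-1 + N**2 + 6*N) = -9 + N**2 + 6*N)
k(A) = A*(1 + 1/(-3 + 3*A)) (k(A) = (1 + 1/(1 + (-4 + 3*A)))*A = (1 + 1/(-3 + 3*A))*A = A*(1 + 1/(-3 + 3*A)))
k(-4)*l(6 - 2) = ((1/3)*(-4)*(-2 + 3*(-4))/(-1 - 4))*(-9 + (6 - 2)**2 + 6*(6 - 2)) = ((1/3)*(-4)*(-2 - 12)/(-5))*(-9 + 4**2 + 6*4) = ((1/3)*(-4)*(-1/5)*(-14))*(-9 + 16 + 24) = -56/15*31 = -1736/15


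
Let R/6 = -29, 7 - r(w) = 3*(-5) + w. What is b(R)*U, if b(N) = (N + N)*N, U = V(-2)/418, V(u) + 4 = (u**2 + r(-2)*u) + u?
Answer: -1513800/209 ≈ -7243.1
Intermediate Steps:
r(w) = 22 - w (r(w) = 7 - (3*(-5) + w) = 7 - (-15 + w) = 7 + (15 - w) = 22 - w)
V(u) = -4 + u**2 + 25*u (V(u) = -4 + ((u**2 + (22 - 1*(-2))*u) + u) = -4 + ((u**2 + (22 + 2)*u) + u) = -4 + ((u**2 + 24*u) + u) = -4 + (u**2 + 25*u) = -4 + u**2 + 25*u)
R = -174 (R = 6*(-29) = -174)
U = -25/209 (U = (-4 + (-2)**2 + 25*(-2))/418 = (-4 + 4 - 50)*(1/418) = -50*1/418 = -25/209 ≈ -0.11962)
b(N) = 2*N**2 (b(N) = (2*N)*N = 2*N**2)
b(R)*U = (2*(-174)**2)*(-25/209) = (2*30276)*(-25/209) = 60552*(-25/209) = -1513800/209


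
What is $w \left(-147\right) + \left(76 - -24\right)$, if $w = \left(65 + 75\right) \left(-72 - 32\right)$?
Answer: $2140420$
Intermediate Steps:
$w = -14560$ ($w = 140 \left(-104\right) = -14560$)
$w \left(-147\right) + \left(76 - -24\right) = \left(-14560\right) \left(-147\right) + \left(76 - -24\right) = 2140320 + \left(76 + 24\right) = 2140320 + 100 = 2140420$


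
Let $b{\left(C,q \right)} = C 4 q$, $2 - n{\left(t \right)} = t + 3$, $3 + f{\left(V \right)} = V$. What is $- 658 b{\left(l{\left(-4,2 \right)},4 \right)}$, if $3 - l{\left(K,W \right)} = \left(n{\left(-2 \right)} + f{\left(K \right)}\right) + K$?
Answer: $-136864$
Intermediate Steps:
$f{\left(V \right)} = -3 + V$
$n{\left(t \right)} = -1 - t$ ($n{\left(t \right)} = 2 - \left(t + 3\right) = 2 - \left(3 + t\right) = -1 - t$)
$l{\left(K,W \right)} = 5 - 2 K$ ($l{\left(K,W \right)} = 3 - \left(\left(\left(-1 - -2\right) + \left(-3 + K\right)\right) + K\right) = 3 - \left(\left(\left(-1 + 2\right) + \left(-3 + K\right)\right) + K\right) = 3 - \left(\left(1 + \left(-3 + K\right)\right) + K\right) = 3 - \left(\left(-2 + K\right) + K\right) = 3 - \left(-2 + 2 K\right) = 5 - 2 K$)
$b{\left(C,q \right)} = 4 C q$
$- 658 b{\left(l{\left(-4,2 \right)},4 \right)} = - 658 \cdot 4 \left(5 - -8\right) 4 = - 658 \cdot 4 \left(5 + 8\right) 4 = - 658 \cdot 4 \cdot 13 \cdot 4 = \left(-658\right) 208 = -136864$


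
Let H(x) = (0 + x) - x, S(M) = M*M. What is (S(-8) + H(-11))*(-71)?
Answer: -4544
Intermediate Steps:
S(M) = M²
H(x) = 0 (H(x) = x - x = 0)
(S(-8) + H(-11))*(-71) = ((-8)² + 0)*(-71) = (64 + 0)*(-71) = 64*(-71) = -4544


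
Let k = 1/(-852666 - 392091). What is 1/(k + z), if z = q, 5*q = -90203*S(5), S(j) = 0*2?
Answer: -1244757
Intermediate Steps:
S(j) = 0
q = 0 (q = (-90203*0)/5 = (⅕)*0 = 0)
z = 0
k = -1/1244757 (k = 1/(-1244757) = -1/1244757 ≈ -8.0337e-7)
1/(k + z) = 1/(-1/1244757 + 0) = 1/(-1/1244757) = -1244757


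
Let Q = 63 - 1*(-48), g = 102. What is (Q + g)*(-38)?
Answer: -8094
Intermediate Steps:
Q = 111 (Q = 63 + 48 = 111)
(Q + g)*(-38) = (111 + 102)*(-38) = 213*(-38) = -8094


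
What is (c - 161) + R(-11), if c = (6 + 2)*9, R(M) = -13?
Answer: -102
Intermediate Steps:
c = 72 (c = 8*9 = 72)
(c - 161) + R(-11) = (72 - 161) - 13 = -89 - 13 = -102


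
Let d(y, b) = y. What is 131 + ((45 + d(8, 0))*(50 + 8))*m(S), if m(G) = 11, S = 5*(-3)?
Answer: 33945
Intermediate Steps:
S = -15
131 + ((45 + d(8, 0))*(50 + 8))*m(S) = 131 + ((45 + 8)*(50 + 8))*11 = 131 + (53*58)*11 = 131 + 3074*11 = 131 + 33814 = 33945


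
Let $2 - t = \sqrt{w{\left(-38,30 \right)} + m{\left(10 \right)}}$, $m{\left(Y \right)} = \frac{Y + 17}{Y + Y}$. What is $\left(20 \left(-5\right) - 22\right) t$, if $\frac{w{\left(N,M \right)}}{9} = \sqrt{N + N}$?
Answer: $-244 + \frac{183 \sqrt{15 + 200 i \sqrt{19}}}{5} \approx 526.74 + 757.59 i$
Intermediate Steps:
$m{\left(Y \right)} = \frac{17 + Y}{2 Y}$
$w{\left(N,M \right)} = 9 \sqrt{2} \sqrt{N}$ ($w{\left(N,M \right)} = 9 \sqrt{N + N} = 9 \sqrt{2 N} = 9 \sqrt{2} \sqrt{N}$)
$t = 2 - \sqrt{\frac{27}{20} + 18 i \sqrt{19}}$ ($t = 2 - \sqrt{9 \sqrt{2} \sqrt{-38} + \frac{17 + 10}{2 \cdot 10}} = 2 - \sqrt{9 \sqrt{2} i \sqrt{38} + \frac{1}{2} \cdot \frac{1}{10} \cdot 27} = 2 - \sqrt{18 i \sqrt{19} + \frac{27}{20}} = 2 - \sqrt{\frac{27}{20} + 18 i \sqrt{19}} \approx -4.3175 - 6.2097 i$)
$\left(20 \left(-5\right) - 22\right) t = \left(20 \left(-5\right) - 22\right) \left(2 - \frac{3 \sqrt{15 + 200 i \sqrt{19}}}{10}\right) = \left(-100 - 22\right) \left(2 - \frac{3 \sqrt{15 + 200 i \sqrt{19}}}{10}\right) = - 122 \left(2 - \frac{3 \sqrt{15 + 200 i \sqrt{19}}}{10}\right) = -244 + \frac{183 \sqrt{15 + 200 i \sqrt{19}}}{5}$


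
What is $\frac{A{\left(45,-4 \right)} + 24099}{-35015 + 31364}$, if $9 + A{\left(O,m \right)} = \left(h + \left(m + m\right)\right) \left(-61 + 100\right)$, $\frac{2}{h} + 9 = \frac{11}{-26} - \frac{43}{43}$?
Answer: $- \frac{2147270}{329807} \approx -6.5107$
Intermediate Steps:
$h = - \frac{52}{271}$ ($h = \frac{2}{-9 + \left(\frac{11}{-26} - \frac{43}{43}\right)} = \frac{2}{-9 + \left(11 \left(- \frac{1}{26}\right) - 1\right)} = \frac{2}{-9 - \frac{37}{26}} = \frac{2}{- \frac{271}{26}} = 2 \left(- \frac{26}{271}\right) = - \frac{52}{271} \approx -0.19188$)
$A{\left(O,m \right)} = - \frac{4467}{271} + 78 m$ ($A{\left(O,m \right)} = -9 + \left(- \frac{52}{271} + \left(m + m\right)\right) \left(-61 + 100\right) = -9 + \left(- \frac{52}{271} + 2 m\right) 39 = -9 + \left(- \frac{2028}{271} + 78 m\right) = - \frac{4467}{271} + 78 m$)
$\frac{A{\left(45,-4 \right)} + 24099}{-35015 + 31364} = \frac{\left(- \frac{4467}{271} + 78 \left(-4\right)\right) + 24099}{-35015 + 31364} = \frac{\left(- \frac{4467}{271} - 312\right) + 24099}{-3651} = \left(- \frac{89019}{271} + 24099\right) \left(- \frac{1}{3651}\right) = \frac{6441810}{271} \left(- \frac{1}{3651}\right) = - \frac{2147270}{329807}$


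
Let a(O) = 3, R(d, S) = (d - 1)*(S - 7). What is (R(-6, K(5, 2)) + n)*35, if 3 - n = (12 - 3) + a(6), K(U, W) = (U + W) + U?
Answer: -1540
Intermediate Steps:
K(U, W) = W + 2*U
R(d, S) = (-1 + d)*(-7 + S)
n = -9 (n = 3 - ((12 - 3) + 3) = 3 - (9 + 3) = 3 - 1*12 = 3 - 12 = -9)
(R(-6, K(5, 2)) + n)*35 = ((7 - (2 + 2*5) - 7*(-6) + (2 + 2*5)*(-6)) - 9)*35 = ((7 - (2 + 10) + 42 + (2 + 10)*(-6)) - 9)*35 = ((7 - 1*12 + 42 + 12*(-6)) - 9)*35 = ((7 - 12 + 42 - 72) - 9)*35 = (-35 - 9)*35 = -44*35 = -1540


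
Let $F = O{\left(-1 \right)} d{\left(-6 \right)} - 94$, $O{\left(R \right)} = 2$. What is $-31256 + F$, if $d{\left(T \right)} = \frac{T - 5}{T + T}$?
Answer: $- \frac{188089}{6} \approx -31348.0$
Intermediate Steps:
$d{\left(T \right)} = \frac{-5 + T}{2 T}$
$F = - \frac{553}{6}$ ($F = 2 \frac{-5 - 6}{2 \left(-6\right)} - 94 = 2 \cdot \frac{1}{2} \left(- \frac{1}{6}\right) \left(-11\right) - 94 = 2 \cdot \frac{11}{12} - 94 = \frac{11}{6} - 94 = - \frac{553}{6} \approx -92.167$)
$-31256 + F = -31256 - \frac{553}{6} = - \frac{188089}{6}$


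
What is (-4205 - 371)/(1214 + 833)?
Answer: -4576/2047 ≈ -2.2355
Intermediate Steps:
(-4205 - 371)/(1214 + 833) = -4576/2047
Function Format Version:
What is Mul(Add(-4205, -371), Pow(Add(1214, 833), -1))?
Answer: Rational(-4576, 2047) ≈ -2.2355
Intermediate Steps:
Mul(Add(-4205, -371), Pow(Add(1214, 833), -1)) = Mul(-4576, Pow(2047, -1)) = Mul(-4576, Rational(1, 2047)) = Rational(-4576, 2047)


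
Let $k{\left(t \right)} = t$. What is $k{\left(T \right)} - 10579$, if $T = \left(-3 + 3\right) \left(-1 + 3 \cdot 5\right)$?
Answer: $-10579$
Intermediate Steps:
$T = 0$ ($T = 0 \left(-1 + 15\right) = 0 \cdot 14 = 0$)
$k{\left(T \right)} - 10579 = 0 - 10579 = -10579$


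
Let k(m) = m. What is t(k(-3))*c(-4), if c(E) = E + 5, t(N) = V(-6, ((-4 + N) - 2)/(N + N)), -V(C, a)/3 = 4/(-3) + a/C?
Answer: 19/4 ≈ 4.7500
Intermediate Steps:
V(C, a) = 4 - 3*a/C (V(C, a) = -3*(4/(-3) + a/C) = -3*(4*(-⅓) + a/C) = -3*(-4/3 + a/C) = 4 - 3*a/C)
t(N) = 4 + (-6 + N)/(4*N) (t(N) = 4 - 3*((-4 + N) - 2)/(N + N)/(-6) = 4 - 3*(-6 + N)/((2*N))*(-⅙) = 4 - 3*(-6 + N)*(1/(2*N))*(-⅙) = 4 - 3*(-6 + N)/(2*N)*(-⅙) = 4 + (-6 + N)/(4*N))
c(E) = 5 + E
t(k(-3))*c(-4) = ((¼)*(-6 + 17*(-3))/(-3))*(5 - 4) = ((¼)*(-⅓)*(-6 - 51))*1 = ((¼)*(-⅓)*(-57))*1 = (19/4)*1 = 19/4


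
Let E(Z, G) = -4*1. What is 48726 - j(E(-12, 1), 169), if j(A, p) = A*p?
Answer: 49402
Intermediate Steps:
E(Z, G) = -4
48726 - j(E(-12, 1), 169) = 48726 - (-4)*169 = 48726 - 1*(-676) = 48726 + 676 = 49402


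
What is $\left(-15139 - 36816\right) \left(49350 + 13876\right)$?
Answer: $-3284906830$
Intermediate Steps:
$\left(-15139 - 36816\right) \left(49350 + 13876\right) = \left(-51955\right) 63226 = -3284906830$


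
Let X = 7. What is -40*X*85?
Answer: -23800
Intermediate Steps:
-40*X*85 = -40*7*85 = -280*85 = -23800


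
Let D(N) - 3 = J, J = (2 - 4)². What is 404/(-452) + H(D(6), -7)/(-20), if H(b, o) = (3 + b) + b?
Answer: -3941/2260 ≈ -1.7438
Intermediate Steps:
J = 4 (J = (-2)² = 4)
D(N) = 7 (D(N) = 3 + 4 = 7)
H(b, o) = 3 + 2*b
404/(-452) + H(D(6), -7)/(-20) = 404/(-452) + (3 + 2*7)/(-20) = 404*(-1/452) + (3 + 14)*(-1/20) = -101/113 + 17*(-1/20) = -101/113 - 17/20 = -3941/2260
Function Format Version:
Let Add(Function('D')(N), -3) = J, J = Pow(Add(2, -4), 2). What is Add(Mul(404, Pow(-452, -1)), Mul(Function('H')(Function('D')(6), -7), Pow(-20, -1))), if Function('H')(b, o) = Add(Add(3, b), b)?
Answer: Rational(-3941, 2260) ≈ -1.7438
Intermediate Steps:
J = 4 (J = Pow(-2, 2) = 4)
Function('D')(N) = 7 (Function('D')(N) = Add(3, 4) = 7)
Function('H')(b, o) = Add(3, Mul(2, b))
Add(Mul(404, Pow(-452, -1)), Mul(Function('H')(Function('D')(6), -7), Pow(-20, -1))) = Add(Mul(404, Pow(-452, -1)), Mul(Add(3, Mul(2, 7)), Pow(-20, -1))) = Add(Mul(404, Rational(-1, 452)), Mul(Add(3, 14), Rational(-1, 20))) = Add(Rational(-101, 113), Mul(17, Rational(-1, 20))) = Add(Rational(-101, 113), Rational(-17, 20)) = Rational(-3941, 2260)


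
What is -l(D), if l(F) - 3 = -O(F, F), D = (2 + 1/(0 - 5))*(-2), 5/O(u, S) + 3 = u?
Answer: -124/33 ≈ -3.7576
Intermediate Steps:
O(u, S) = 5/(-3 + u)
D = -18/5 (D = (2 + 1/(-5))*(-2) = (2 - 1/5)*(-2) = (9/5)*(-2) = -18/5 ≈ -3.6000)
l(F) = 3 - 5/(-3 + F)
-l(D) = -(-14 + 3*(-18/5))/(-3 - 18/5) = -(-14 - 54/5)/(-33/5) = -(-5)*(-124)/(33*5) = -1*124/33 = -124/33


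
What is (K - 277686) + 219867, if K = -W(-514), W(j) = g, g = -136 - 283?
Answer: -57400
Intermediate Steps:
g = -419
W(j) = -419
K = 419 (K = -1*(-419) = 419)
(K - 277686) + 219867 = (419 - 277686) + 219867 = -277267 + 219867 = -57400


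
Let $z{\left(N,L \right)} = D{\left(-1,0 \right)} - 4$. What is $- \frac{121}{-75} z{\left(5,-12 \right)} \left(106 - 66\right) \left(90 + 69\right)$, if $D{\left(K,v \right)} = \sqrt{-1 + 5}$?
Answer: $- \frac{102608}{5} \approx -20522.0$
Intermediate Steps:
$D{\left(K,v \right)} = 2$ ($D{\left(K,v \right)} = \sqrt{4} = 2$)
$z{\left(N,L \right)} = -2$ ($z{\left(N,L \right)} = 2 - 4 = -2$)
$- \frac{121}{-75} z{\left(5,-12 \right)} \left(106 - 66\right) \left(90 + 69\right) = - \frac{121}{-75} \left(-2\right) \left(106 - 66\right) \left(90 + 69\right) = \left(-121\right) \left(- \frac{1}{75}\right) \left(-2\right) 40 \cdot 159 = \frac{121}{75} \left(-2\right) 6360 = \left(- \frac{242}{75}\right) 6360 = - \frac{102608}{5}$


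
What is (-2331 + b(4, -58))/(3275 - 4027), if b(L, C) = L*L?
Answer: 2315/752 ≈ 3.0785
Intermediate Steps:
b(L, C) = L²
(-2331 + b(4, -58))/(3275 - 4027) = (-2331 + 4²)/(3275 - 4027) = (-2331 + 16)/(-752) = -2315*(-1/752) = 2315/752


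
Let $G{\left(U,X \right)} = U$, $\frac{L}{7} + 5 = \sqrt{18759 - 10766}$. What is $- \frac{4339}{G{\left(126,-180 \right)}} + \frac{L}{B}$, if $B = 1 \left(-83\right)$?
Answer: $- \frac{355727}{10458} - \frac{7 \sqrt{7993}}{83} \approx -41.555$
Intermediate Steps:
$L = -35 + 7 \sqrt{7993}$ ($L = -35 + 7 \sqrt{18759 - 10766} = -35 + 7 \sqrt{7993} \approx 590.83$)
$B = -83$
$- \frac{4339}{G{\left(126,-180 \right)}} + \frac{L}{B} = - \frac{4339}{126} + \frac{-35 + 7 \sqrt{7993}}{-83} = \left(-4339\right) \frac{1}{126} + \left(-35 + 7 \sqrt{7993}\right) \left(- \frac{1}{83}\right) = - \frac{4339}{126} + \left(\frac{35}{83} - \frac{7 \sqrt{7993}}{83}\right) = - \frac{355727}{10458} - \frac{7 \sqrt{7993}}{83}$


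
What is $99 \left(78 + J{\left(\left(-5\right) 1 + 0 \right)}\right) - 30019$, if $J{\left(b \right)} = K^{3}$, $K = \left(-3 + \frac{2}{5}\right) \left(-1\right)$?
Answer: $- \frac{2569622}{125} \approx -20557.0$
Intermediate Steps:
$K = \frac{13}{5}$ ($K = \left(-3 + 2 \cdot \frac{1}{5}\right) \left(-1\right) = \left(-3 + \frac{2}{5}\right) \left(-1\right) = \left(- \frac{13}{5}\right) \left(-1\right) = \frac{13}{5} \approx 2.6$)
$J{\left(b \right)} = \frac{2197}{125}$ ($J{\left(b \right)} = \left(\frac{13}{5}\right)^{3} = \frac{2197}{125}$)
$99 \left(78 + J{\left(\left(-5\right) 1 + 0 \right)}\right) - 30019 = 99 \left(78 + \frac{2197}{125}\right) - 30019 = 99 \cdot \frac{11947}{125} - 30019 = \frac{1182753}{125} - 30019 = - \frac{2569622}{125}$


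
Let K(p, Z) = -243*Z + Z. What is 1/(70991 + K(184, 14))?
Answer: 1/67603 ≈ 1.4792e-5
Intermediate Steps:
K(p, Z) = -242*Z
1/(70991 + K(184, 14)) = 1/(70991 - 242*14) = 1/(70991 - 3388) = 1/67603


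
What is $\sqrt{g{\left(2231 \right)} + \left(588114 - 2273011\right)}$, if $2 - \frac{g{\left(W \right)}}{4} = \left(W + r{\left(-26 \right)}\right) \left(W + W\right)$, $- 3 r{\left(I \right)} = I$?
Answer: $\frac{i \sqrt{374926137}}{3} \approx 6454.3 i$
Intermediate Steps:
$r{\left(I \right)} = - \frac{I}{3}$
$g{\left(W \right)} = 8 - 8 W \left(\frac{26}{3} + W\right)$ ($g{\left(W \right)} = 8 - 4 \left(W - - \frac{26}{3}\right) \left(W + W\right) = 8 - 4 \left(W + \frac{26}{3}\right) 2 W = 8 - 4 \left(\frac{26}{3} + W\right) 2 W = 8 - 4 \cdot 2 W \left(\frac{26}{3} + W\right) = 8 - 8 W \left(\frac{26}{3} + W\right)$)
$\sqrt{g{\left(2231 \right)} + \left(588114 - 2273011\right)} = \sqrt{\left(8 - 8 \cdot 2231^{2} - \frac{464048}{3}\right) + \left(588114 - 2273011\right)} = \sqrt{\left(8 - 39818888 - \frac{464048}{3}\right) - 1684897} = \sqrt{- \frac{119920688}{3} - 1684897} = \sqrt{- \frac{124975379}{3}} = \frac{i \sqrt{374926137}}{3}$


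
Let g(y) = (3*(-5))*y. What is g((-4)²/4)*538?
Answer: -32280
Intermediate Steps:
g(y) = -15*y
g((-4)²/4)*538 = -15*(-4)²/4*538 = -240/4*538 = -15*4*538 = -60*538 = -32280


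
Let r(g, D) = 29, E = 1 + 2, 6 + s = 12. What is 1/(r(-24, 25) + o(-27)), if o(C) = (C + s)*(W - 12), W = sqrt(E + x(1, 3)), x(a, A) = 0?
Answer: 281/77638 + 21*sqrt(3)/77638 ≈ 0.0040879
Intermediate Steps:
s = 6 (s = -6 + 12 = 6)
E = 3
W = sqrt(3) (W = sqrt(3 + 0) = sqrt(3) ≈ 1.7320)
o(C) = (-12 + sqrt(3))*(6 + C) (o(C) = (C + 6)*(sqrt(3) - 12) = (6 + C)*(-12 + sqrt(3)) = (-12 + sqrt(3))*(6 + C))
1/(r(-24, 25) + o(-27)) = 1/(29 + (-72 - 12*(-27) + 6*sqrt(3) - 27*sqrt(3))) = 1/(29 + (-72 + 324 + 6*sqrt(3) - 27*sqrt(3))) = 1/(29 + (252 - 21*sqrt(3))) = 1/(281 - 21*sqrt(3))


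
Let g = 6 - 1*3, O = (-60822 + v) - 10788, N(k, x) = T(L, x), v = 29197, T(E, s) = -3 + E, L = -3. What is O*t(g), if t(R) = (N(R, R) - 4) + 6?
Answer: 169652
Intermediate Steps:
N(k, x) = -6 (N(k, x) = -3 - 3 = -6)
O = -42413 (O = (-60822 + 29197) - 10788 = -31625 - 10788 = -42413)
g = 3 (g = 6 - 3 = 3)
t(R) = -4 (t(R) = (-6 - 4) + 6 = -10 + 6 = -4)
O*t(g) = -42413*(-4) = 169652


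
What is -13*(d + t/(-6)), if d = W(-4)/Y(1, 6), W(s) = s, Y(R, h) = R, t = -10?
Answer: 91/3 ≈ 30.333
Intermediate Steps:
d = -4 (d = -4/1 = -4*1 = -4)
-13*(d + t/(-6)) = -13*(-4 - 10/(-6)) = -13*(-4 - 10*(-1/6)) = -13*(-4 + 5/3) = -13*(-7/3) = 91/3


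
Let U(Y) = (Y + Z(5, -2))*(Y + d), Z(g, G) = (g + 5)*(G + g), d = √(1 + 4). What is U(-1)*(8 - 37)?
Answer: 841 - 841*√5 ≈ -1039.5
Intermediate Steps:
d = √5 ≈ 2.2361
Z(g, G) = (5 + g)*(G + g)
U(Y) = (30 + Y)*(Y + √5) (U(Y) = (Y + (5² + 5*(-2) + 5*5 - 2*5))*(Y + √5) = (Y + (25 - 10 + 25 - 10))*(Y + √5) = (Y + 30)*(Y + √5) = (30 + Y)*(Y + √5))
U(-1)*(8 - 37) = ((-1)² + 30*(-1) + 30*√5 - √5)*(8 - 37) = (1 - 30 + 30*√5 - √5)*(-29) = (-29 + 29*√5)*(-29) = 841 - 841*√5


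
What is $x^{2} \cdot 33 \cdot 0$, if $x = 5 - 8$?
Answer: $0$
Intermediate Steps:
$x = -3$ ($x = 5 - 8 = -3$)
$x^{2} \cdot 33 \cdot 0 = \left(-3\right)^{2} \cdot 33 \cdot 0 = 9 \cdot 33 \cdot 0 = 297 \cdot 0 = 0$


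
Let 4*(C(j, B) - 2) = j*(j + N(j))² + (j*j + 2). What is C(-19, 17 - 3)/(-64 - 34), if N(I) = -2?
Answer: 143/7 ≈ 20.429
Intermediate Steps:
C(j, B) = 5/2 + j²/4 + j*(-2 + j)²/4 (C(j, B) = 2 + (j*(j - 2)² + (j*j + 2))/4 = 2 + (j*(-2 + j)² + (j² + 2))/4 = 2 + (j*(-2 + j)² + (2 + j²))/4 = 2 + (2 + j² + j*(-2 + j)²)/4 = 2 + (½ + j²/4 + j*(-2 + j)²/4) = 5/2 + j²/4 + j*(-2 + j)²/4)
C(-19, 17 - 3)/(-64 - 34) = (5/2 + (¼)*(-19)² + (¼)*(-19)*(-2 - 19)²)/(-64 - 34) = (5/2 + (¼)*361 + (¼)*(-19)*(-21)²)/(-98) = (5/2 + 361/4 + (¼)*(-19)*441)*(-1/98) = (5/2 + 361/4 - 8379/4)*(-1/98) = -2002*(-1/98) = 143/7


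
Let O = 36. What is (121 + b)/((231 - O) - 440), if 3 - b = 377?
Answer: 253/245 ≈ 1.0327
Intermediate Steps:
b = -374 (b = 3 - 1*377 = 3 - 377 = -374)
(121 + b)/((231 - O) - 440) = (121 - 374)/((231 - 1*36) - 440) = -253/((231 - 36) - 440) = -253/(195 - 440) = -253/(-245) = -253*(-1/245) = 253/245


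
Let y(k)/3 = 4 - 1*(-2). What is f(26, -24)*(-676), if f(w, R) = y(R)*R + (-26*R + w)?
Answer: -147368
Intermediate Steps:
y(k) = 18 (y(k) = 3*(4 - 1*(-2)) = 3*(4 + 2) = 3*6 = 18)
f(w, R) = w - 8*R (f(w, R) = 18*R + (-26*R + w) = 18*R + (w - 26*R) = w - 8*R)
f(26, -24)*(-676) = (26 - 8*(-24))*(-676) = (26 + 192)*(-676) = 218*(-676) = -147368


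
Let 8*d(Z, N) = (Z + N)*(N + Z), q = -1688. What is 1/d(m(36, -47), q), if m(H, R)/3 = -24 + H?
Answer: 1/341138 ≈ 2.9314e-6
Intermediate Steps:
m(H, R) = -72 + 3*H (m(H, R) = 3*(-24 + H) = -72 + 3*H)
d(Z, N) = (N + Z)²/8 (d(Z, N) = ((Z + N)*(N + Z))/8 = ((N + Z)*(N + Z))/8 = (N + Z)²/8)
1/d(m(36, -47), q) = 1/((-1688 + (-72 + 3*36))²/8) = 1/((-1688 + (-72 + 108))²/8) = 1/((-1688 + 36)²/8) = 1/((⅛)*(-1652)²) = 1/((⅛)*2729104) = 1/341138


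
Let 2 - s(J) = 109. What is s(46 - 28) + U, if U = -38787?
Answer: -38894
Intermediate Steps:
s(J) = -107 (s(J) = 2 - 1*109 = 2 - 109 = -107)
s(46 - 28) + U = -107 - 38787 = -38894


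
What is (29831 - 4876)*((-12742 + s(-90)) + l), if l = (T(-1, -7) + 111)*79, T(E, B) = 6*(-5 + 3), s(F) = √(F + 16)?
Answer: -122803555 + 24955*I*√74 ≈ -1.228e+8 + 2.1467e+5*I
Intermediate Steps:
s(F) = √(16 + F)
T(E, B) = -12 (T(E, B) = 6*(-2) = -12)
l = 7821 (l = (-12 + 111)*79 = 99*79 = 7821)
(29831 - 4876)*((-12742 + s(-90)) + l) = (29831 - 4876)*((-12742 + √(16 - 90)) + 7821) = 24955*((-12742 + √(-74)) + 7821) = 24955*((-12742 + I*√74) + 7821) = 24955*(-4921 + I*√74) = -122803555 + 24955*I*√74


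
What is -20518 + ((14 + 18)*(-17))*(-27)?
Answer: -5830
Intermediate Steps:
-20518 + ((14 + 18)*(-17))*(-27) = -20518 + (32*(-17))*(-27) = -20518 - 544*(-27) = -20518 + 14688 = -5830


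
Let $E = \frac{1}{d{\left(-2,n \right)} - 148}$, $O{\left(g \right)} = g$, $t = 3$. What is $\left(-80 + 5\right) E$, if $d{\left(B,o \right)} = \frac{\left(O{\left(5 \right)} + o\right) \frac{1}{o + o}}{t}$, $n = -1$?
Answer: $\frac{225}{446} \approx 0.50448$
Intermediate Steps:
$d{\left(B,o \right)} = \frac{5 + o}{6 o}$ ($d{\left(B,o \right)} = \frac{\left(5 + o\right) \frac{1}{o + o}}{3} = \frac{5 + o}{2 o} \frac{1}{3} = \frac{5 + o}{6 o}$)
$E = - \frac{3}{446}$ ($E = \frac{1}{\frac{5 - 1}{6 \left(-1\right)} - 148} = \frac{1}{\frac{1}{6} \left(-1\right) 4 - 148} = \frac{1}{- \frac{2}{3} - 148} = \frac{1}{- \frac{446}{3}} = - \frac{3}{446} \approx -0.0067265$)
$\left(-80 + 5\right) E = \left(-80 + 5\right) \left(- \frac{3}{446}\right) = \left(-75\right) \left(- \frac{3}{446}\right) = \frac{225}{446}$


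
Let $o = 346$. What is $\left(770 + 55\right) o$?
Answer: $285450$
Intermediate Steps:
$\left(770 + 55\right) o = \left(770 + 55\right) 346 = 825 \cdot 346 = 285450$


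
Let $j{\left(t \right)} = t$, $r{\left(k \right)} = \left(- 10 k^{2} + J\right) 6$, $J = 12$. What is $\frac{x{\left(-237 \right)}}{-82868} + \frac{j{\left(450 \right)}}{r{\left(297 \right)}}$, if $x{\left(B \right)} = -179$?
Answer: $\frac{25279477}{12182673284} \approx 0.002075$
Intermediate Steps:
$r{\left(k \right)} = 72 - 60 k^{2}$ ($r{\left(k \right)} = \left(- 10 k^{2} + 12\right) 6 = \left(12 - 10 k^{2}\right) 6 = 72 - 60 k^{2}$)
$\frac{x{\left(-237 \right)}}{-82868} + \frac{j{\left(450 \right)}}{r{\left(297 \right)}} = - \frac{179}{-82868} + \frac{450}{72 - 60 \cdot 297^{2}} = \left(-179\right) \left(- \frac{1}{82868}\right) + \frac{450}{72 - 5292540} = \frac{179}{82868} + \frac{450}{72 - 5292540} = \frac{179}{82868} + \frac{450}{-5292468} = \frac{179}{82868} + 450 \left(- \frac{1}{5292468}\right) = \frac{179}{82868} - \frac{25}{294026} = \frac{25279477}{12182673284}$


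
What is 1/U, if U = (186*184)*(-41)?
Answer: -1/1403184 ≈ -7.1266e-7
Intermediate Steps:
U = -1403184 (U = 34224*(-41) = -1403184)
1/U = 1/(-1403184) = -1/1403184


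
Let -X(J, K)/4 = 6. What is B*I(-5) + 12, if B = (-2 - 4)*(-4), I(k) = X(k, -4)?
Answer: -564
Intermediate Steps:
X(J, K) = -24 (X(J, K) = -4*6 = -24)
I(k) = -24
B = 24 (B = -6*(-4) = 24)
B*I(-5) + 12 = 24*(-24) + 12 = -576 + 12 = -564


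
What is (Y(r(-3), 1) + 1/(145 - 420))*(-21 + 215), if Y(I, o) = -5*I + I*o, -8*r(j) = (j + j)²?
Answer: 960106/275 ≈ 3491.3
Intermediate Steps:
r(j) = -j²/2 (r(j) = -(j + j)²/8 = -4*j²/8 = -j²/2)
(Y(r(-3), 1) + 1/(145 - 420))*(-21 + 215) = ((-½*(-3)²)*(-5 + 1) + 1/(145 - 420))*(-21 + 215) = (-½*9*(-4) + 1/(-275))*194 = (-9/2*(-4) - 1/275)*194 = (18 - 1/275)*194 = (4949/275)*194 = 960106/275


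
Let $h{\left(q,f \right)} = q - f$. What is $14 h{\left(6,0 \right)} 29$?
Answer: $2436$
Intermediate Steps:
$14 h{\left(6,0 \right)} 29 = 14 \left(6 - 0\right) 29 = 14 \left(6 + 0\right) 29 = 14 \cdot 6 \cdot 29 = 84 \cdot 29 = 2436$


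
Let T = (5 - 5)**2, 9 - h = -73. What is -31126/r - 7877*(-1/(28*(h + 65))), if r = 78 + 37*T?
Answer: -7083345/17836 ≈ -397.14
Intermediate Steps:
h = 82 (h = 9 - 1*(-73) = 9 + 73 = 82)
T = 0 (T = 0**2 = 0)
r = 78 (r = 78 + 37*0 = 78 + 0 = 78)
-31126/r - 7877*(-1/(28*(h + 65))) = -31126/78 - 7877*(-1/(28*(82 + 65))) = -31126*1/78 - 7877/((-28*147)) = -15563/39 - 7877/(-4116) = -15563/39 - 7877*(-1/4116) = -15563/39 + 7877/4116 = -7083345/17836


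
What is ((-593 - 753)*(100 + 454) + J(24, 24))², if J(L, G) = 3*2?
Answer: 556035679684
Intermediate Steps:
J(L, G) = 6
((-593 - 753)*(100 + 454) + J(24, 24))² = ((-593 - 753)*(100 + 454) + 6)² = (-1346*554 + 6)² = (-745684 + 6)² = (-745678)² = 556035679684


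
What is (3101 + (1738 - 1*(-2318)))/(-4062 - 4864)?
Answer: -7157/8926 ≈ -0.80182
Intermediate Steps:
(3101 + (1738 - 1*(-2318)))/(-4062 - 4864) = (3101 + (1738 + 2318))/(-8926) = (3101 + 4056)*(-1/8926) = 7157*(-1/8926) = -7157/8926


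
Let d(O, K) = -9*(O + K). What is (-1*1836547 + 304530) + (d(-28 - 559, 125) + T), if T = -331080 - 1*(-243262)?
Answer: -1615677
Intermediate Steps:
T = -87818 (T = -331080 + 243262 = -87818)
d(O, K) = -9*K - 9*O (d(O, K) = -9*(K + O) = -9*K - 9*O)
(-1*1836547 + 304530) + (d(-28 - 559, 125) + T) = (-1*1836547 + 304530) + ((-9*125 - 9*(-28 - 559)) - 87818) = (-1836547 + 304530) + ((-1125 - 9*(-587)) - 87818) = -1532017 + ((-1125 + 5283) - 87818) = -1532017 + (4158 - 87818) = -1532017 - 83660 = -1615677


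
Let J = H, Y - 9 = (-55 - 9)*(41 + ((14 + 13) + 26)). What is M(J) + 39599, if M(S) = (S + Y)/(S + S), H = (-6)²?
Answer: 2845157/72 ≈ 39516.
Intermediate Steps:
Y = -6007 (Y = 9 + (-55 - 9)*(41 + ((14 + 13) + 26)) = 9 - 64*(41 + (27 + 26)) = 9 - 64*(41 + 53) = 9 - 64*94 = 9 - 6016 = -6007)
H = 36
J = 36
M(S) = (-6007 + S)/(2*S) (M(S) = (S - 6007)/(S + S) = (-6007 + S)/((2*S)) = (-6007 + S)*(1/(2*S)) = (-6007 + S)/(2*S))
M(J) + 39599 = (½)*(-6007 + 36)/36 + 39599 = (½)*(1/36)*(-5971) + 39599 = -5971/72 + 39599 = 2845157/72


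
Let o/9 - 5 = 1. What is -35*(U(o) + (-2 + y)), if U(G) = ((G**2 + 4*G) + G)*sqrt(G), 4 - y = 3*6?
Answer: 560 - 334530*sqrt(6) ≈ -8.1887e+5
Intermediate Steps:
o = 54 (o = 45 + 9*1 = 45 + 9 = 54)
y = -14 (y = 4 - 3*6 = 4 - 1*18 = 4 - 18 = -14)
U(G) = sqrt(G)*(G**2 + 5*G) (U(G) = (G**2 + 5*G)*sqrt(G) = sqrt(G)*(G**2 + 5*G))
-35*(U(o) + (-2 + y)) = -35*(54**(3/2)*(5 + 54) + (-2 - 14)) = -35*((162*sqrt(6))*59 - 16) = -35*(9558*sqrt(6) - 16) = -35*(-16 + 9558*sqrt(6)) = 560 - 334530*sqrt(6)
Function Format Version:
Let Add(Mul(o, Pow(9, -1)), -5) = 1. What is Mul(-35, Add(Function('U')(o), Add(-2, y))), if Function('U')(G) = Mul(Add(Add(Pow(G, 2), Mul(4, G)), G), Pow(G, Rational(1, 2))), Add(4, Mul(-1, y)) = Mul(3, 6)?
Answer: Add(560, Mul(-334530, Pow(6, Rational(1, 2)))) ≈ -8.1887e+5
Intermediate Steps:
o = 54 (o = Add(45, Mul(9, 1)) = Add(45, 9) = 54)
y = -14 (y = Add(4, Mul(-1, Mul(3, 6))) = Add(4, Mul(-1, 18)) = Add(4, -18) = -14)
Function('U')(G) = Mul(Pow(G, Rational(1, 2)), Add(Pow(G, 2), Mul(5, G))) (Function('U')(G) = Mul(Add(Pow(G, 2), Mul(5, G)), Pow(G, Rational(1, 2))) = Mul(Pow(G, Rational(1, 2)), Add(Pow(G, 2), Mul(5, G))))
Mul(-35, Add(Function('U')(o), Add(-2, y))) = Mul(-35, Add(Mul(Pow(54, Rational(3, 2)), Add(5, 54)), Add(-2, -14))) = Mul(-35, Add(Mul(Mul(162, Pow(6, Rational(1, 2))), 59), -16)) = Mul(-35, Add(Mul(9558, Pow(6, Rational(1, 2))), -16)) = Mul(-35, Add(-16, Mul(9558, Pow(6, Rational(1, 2))))) = Add(560, Mul(-334530, Pow(6, Rational(1, 2))))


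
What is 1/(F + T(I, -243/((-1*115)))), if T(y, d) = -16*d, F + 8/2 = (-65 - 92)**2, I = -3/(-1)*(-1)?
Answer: 115/2830287 ≈ 4.0632e-5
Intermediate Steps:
I = -3 (I = -3*(-1)*(-1) = 3*(-1) = -3)
F = 24645 (F = -4 + (-65 - 92)**2 = -4 + (-157)**2 = -4 + 24649 = 24645)
1/(F + T(I, -243/((-1*115)))) = 1/(24645 - (-3888)/((-1*115))) = 1/(24645 - (-3888)/(-115)) = 1/(24645 - (-3888)*(-1)/115) = 1/(24645 - 16*243/115) = 1/(24645 - 3888/115) = 1/(2830287/115) = 115/2830287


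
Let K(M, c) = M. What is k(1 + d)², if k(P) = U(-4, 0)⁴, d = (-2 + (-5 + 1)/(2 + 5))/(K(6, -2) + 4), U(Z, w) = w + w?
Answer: 0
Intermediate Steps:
U(Z, w) = 2*w
d = -9/35 (d = (-2 + (-5 + 1)/(2 + 5))/(6 + 4) = (-2 - 4/7)/10 = (-2 - 4*⅐)*(⅒) = (-2 - 4/7)*(⅒) = -18/7*⅒ = -9/35 ≈ -0.25714)
k(P) = 0 (k(P) = (2*0)⁴ = 0⁴ = 0)
k(1 + d)² = 0² = 0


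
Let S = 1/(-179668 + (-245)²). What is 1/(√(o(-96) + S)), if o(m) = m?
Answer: -I*√1374187074747/11485729 ≈ -0.10206*I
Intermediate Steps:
S = -1/119643 (S = 1/(-179668 + 60025) = 1/(-119643) = -1/119643 ≈ -8.3582e-6)
1/(√(o(-96) + S)) = 1/(√(-96 - 1/119643)) = 1/(√(-11485729/119643)) = 1/(I*√1374187074747/119643) = -I*√1374187074747/11485729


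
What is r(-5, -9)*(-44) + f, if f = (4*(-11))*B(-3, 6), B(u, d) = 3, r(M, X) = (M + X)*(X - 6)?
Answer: -9372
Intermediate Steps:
r(M, X) = (-6 + X)*(M + X) (r(M, X) = (M + X)*(-6 + X) = (-6 + X)*(M + X))
f = -132 (f = (4*(-11))*3 = -44*3 = -132)
r(-5, -9)*(-44) + f = ((-9)² - 6*(-5) - 6*(-9) - 5*(-9))*(-44) - 132 = (81 + 30 + 54 + 45)*(-44) - 132 = 210*(-44) - 132 = -9240 - 132 = -9372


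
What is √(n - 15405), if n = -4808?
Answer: I*√20213 ≈ 142.17*I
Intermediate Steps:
√(n - 15405) = √(-4808 - 15405) = √(-20213) = I*√20213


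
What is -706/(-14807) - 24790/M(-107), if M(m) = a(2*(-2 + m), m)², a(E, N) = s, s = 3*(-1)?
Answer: -367059176/133263 ≈ -2754.4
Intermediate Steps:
s = -3
a(E, N) = -3
M(m) = 9 (M(m) = (-3)² = 9)
-706/(-14807) - 24790/M(-107) = -706/(-14807) - 24790/9 = -706*(-1/14807) - 24790*⅑ = 706/14807 - 24790/9 = -367059176/133263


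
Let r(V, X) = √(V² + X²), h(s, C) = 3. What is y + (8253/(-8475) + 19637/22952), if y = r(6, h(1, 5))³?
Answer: -7666427/64839400 + 135*√5 ≈ 301.75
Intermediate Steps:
y = 135*√5 (y = (√(6² + 3²))³ = (√(36 + 9))³ = (√45)³ = (3*√5)³ = 135*√5 ≈ 301.87)
y + (8253/(-8475) + 19637/22952) = 135*√5 + (8253/(-8475) + 19637/22952) = 135*√5 + (8253*(-1/8475) + 19637*(1/22952)) = 135*√5 + (-2751/2825 + 19637/22952) = 135*√5 - 7666427/64839400 = -7666427/64839400 + 135*√5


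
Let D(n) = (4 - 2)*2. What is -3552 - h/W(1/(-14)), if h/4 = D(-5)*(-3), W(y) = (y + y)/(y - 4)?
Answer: -2184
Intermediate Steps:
W(y) = 2*y/(-4 + y) (W(y) = (2*y)/(-4 + y) = 2*y/(-4 + y))
D(n) = 4 (D(n) = 2*2 = 4)
h = -48 (h = 4*(4*(-3)) = 4*(-12) = -48)
-3552 - h/W(1/(-14)) = -3552 - (-48)/(2/(-14*(-4 + 1/(-14)))) = -3552 - (-48)/(2*(-1/14)/(-4 - 1/14)) = -3552 - (-48)/(2*(-1/14)/(-57/14)) = -3552 - (-48)/(2*(-1/14)*(-14/57)) = -3552 - (-48)/2/57 = -3552 - (-48)*57/2 = -3552 - 1*(-1368) = -3552 + 1368 = -2184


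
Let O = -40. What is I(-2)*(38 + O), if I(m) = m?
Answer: 4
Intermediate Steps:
I(-2)*(38 + O) = -2*(38 - 40) = -2*(-2) = 4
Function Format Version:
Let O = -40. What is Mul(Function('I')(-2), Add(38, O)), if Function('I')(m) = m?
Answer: 4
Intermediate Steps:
Mul(Function('I')(-2), Add(38, O)) = Mul(-2, Add(38, -40)) = Mul(-2, -2) = 4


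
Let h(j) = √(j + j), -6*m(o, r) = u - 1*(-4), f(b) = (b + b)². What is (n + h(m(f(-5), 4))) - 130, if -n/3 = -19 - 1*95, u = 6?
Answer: 212 + I*√30/3 ≈ 212.0 + 1.8257*I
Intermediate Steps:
f(b) = 4*b² (f(b) = (2*b)² = 4*b²)
m(o, r) = -5/3 (m(o, r) = -(6 - 1*(-4))/6 = -(6 + 4)/6 = -⅙*10 = -5/3)
h(j) = √2*√j (h(j) = √(2*j) = √2*√j)
n = 342 (n = -3*(-19 - 1*95) = -3*(-19 - 95) = -3*(-114) = 342)
(n + h(m(f(-5), 4))) - 130 = (342 + √2*√(-5/3)) - 130 = (342 + √2*(I*√15/3)) - 130 = (342 + I*√30/3) - 130 = 212 + I*√30/3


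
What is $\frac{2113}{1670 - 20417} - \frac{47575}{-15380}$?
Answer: $\frac{171878117}{57665772} \approx 2.9806$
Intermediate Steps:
$\frac{2113}{1670 - 20417} - \frac{47575}{-15380} = \frac{2113}{-18747} - - \frac{9515}{3076} = 2113 \left(- \frac{1}{18747}\right) + \frac{9515}{3076} = - \frac{2113}{18747} + \frac{9515}{3076} = \frac{171878117}{57665772}$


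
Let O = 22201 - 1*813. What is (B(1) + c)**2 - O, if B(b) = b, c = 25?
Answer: -20712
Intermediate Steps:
O = 21388 (O = 22201 - 813 = 21388)
(B(1) + c)**2 - O = (1 + 25)**2 - 1*21388 = 26**2 - 21388 = 676 - 21388 = -20712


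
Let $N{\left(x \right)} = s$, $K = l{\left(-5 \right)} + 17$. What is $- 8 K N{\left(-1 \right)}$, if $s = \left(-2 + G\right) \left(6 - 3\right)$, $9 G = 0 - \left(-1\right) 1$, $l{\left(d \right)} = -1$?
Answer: $\frac{2176}{3} \approx 725.33$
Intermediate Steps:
$G = \frac{1}{9}$ ($G = \frac{0 - \left(-1\right) 1}{9} = \frac{0 - -1}{9} = \frac{0 + 1}{9} = \frac{1}{9} \cdot 1 = \frac{1}{9} \approx 0.11111$)
$s = - \frac{17}{3}$ ($s = \left(-2 + \frac{1}{9}\right) \left(6 - 3\right) = \left(- \frac{17}{9}\right) 3 = - \frac{17}{3} \approx -5.6667$)
$K = 16$ ($K = -1 + 17 = 16$)
$N{\left(x \right)} = - \frac{17}{3}$
$- 8 K N{\left(-1 \right)} = \left(-8\right) 16 \left(- \frac{17}{3}\right) = \left(-128\right) \left(- \frac{17}{3}\right) = \frac{2176}{3}$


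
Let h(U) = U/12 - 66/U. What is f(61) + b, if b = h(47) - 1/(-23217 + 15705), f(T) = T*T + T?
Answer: 1336175137/353064 ≈ 3784.5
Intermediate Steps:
h(U) = -66/U + U/12 (h(U) = U*(1/12) - 66/U = U/12 - 66/U = -66/U + U/12)
f(T) = T + T² (f(T) = T² + T = T + T²)
b = 887089/353064 (b = (-66/47 + (1/12)*47) - 1/(-23217 + 15705) = (-66*1/47 + 47/12) - 1/(-7512) = (-66/47 + 47/12) - 1*(-1/7512) = 1417/564 + 1/7512 = 887089/353064 ≈ 2.5125)
f(61) + b = 61*(1 + 61) + 887089/353064 = 61*62 + 887089/353064 = 3782 + 887089/353064 = 1336175137/353064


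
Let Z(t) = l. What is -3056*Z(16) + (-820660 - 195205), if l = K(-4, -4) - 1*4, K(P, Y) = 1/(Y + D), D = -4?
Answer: -1003259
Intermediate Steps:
K(P, Y) = 1/(-4 + Y) (K(P, Y) = 1/(Y - 4) = 1/(-4 + Y))
l = -33/8 (l = 1/(-4 - 4) - 1*4 = 1/(-8) - 4 = -1/8 - 4 = -33/8 ≈ -4.1250)
Z(t) = -33/8
-3056*Z(16) + (-820660 - 195205) = -3056*(-33/8) + (-820660 - 195205) = 12606 - 1015865 = -1003259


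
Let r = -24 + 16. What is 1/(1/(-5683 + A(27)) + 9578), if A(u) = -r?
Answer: 5675/54355149 ≈ 0.00010441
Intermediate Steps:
r = -8
A(u) = 8 (A(u) = -1*(-8) = 8)
1/(1/(-5683 + A(27)) + 9578) = 1/(1/(-5683 + 8) + 9578) = 1/(1/(-5675) + 9578) = 1/(-1/5675 + 9578) = 1/(54355149/5675) = 5675/54355149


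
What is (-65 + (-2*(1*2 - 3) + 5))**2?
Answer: 3364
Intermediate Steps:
(-65 + (-2*(1*2 - 3) + 5))**2 = (-65 + (-2*(2 - 3) + 5))**2 = (-65 + (-2*(-1) + 5))**2 = (-65 + (2 + 5))**2 = (-65 + 7)**2 = (-58)**2 = 3364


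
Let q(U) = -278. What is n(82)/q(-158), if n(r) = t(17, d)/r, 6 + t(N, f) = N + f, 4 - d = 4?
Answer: -11/22796 ≈ -0.00048254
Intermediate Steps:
d = 0 (d = 4 - 1*4 = 4 - 4 = 0)
t(N, f) = -6 + N + f (t(N, f) = -6 + (N + f) = -6 + N + f)
n(r) = 11/r (n(r) = (-6 + 17 + 0)/r = 11/r)
n(82)/q(-158) = (11/82)/(-278) = (11*(1/82))*(-1/278) = (11/82)*(-1/278) = -11/22796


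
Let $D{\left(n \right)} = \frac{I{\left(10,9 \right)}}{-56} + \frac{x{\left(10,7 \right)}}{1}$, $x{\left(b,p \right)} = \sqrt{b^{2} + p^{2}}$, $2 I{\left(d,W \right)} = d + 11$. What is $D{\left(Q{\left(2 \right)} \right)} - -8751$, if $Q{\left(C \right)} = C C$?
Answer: $\frac{140013}{16} + \sqrt{149} \approx 8763.0$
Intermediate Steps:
$Q{\left(C \right)} = C^{2}$
$I{\left(d,W \right)} = \frac{11}{2} + \frac{d}{2}$ ($I{\left(d,W \right)} = \frac{d + 11}{2} = \frac{11 + d}{2} = \frac{11}{2} + \frac{d}{2}$)
$D{\left(n \right)} = - \frac{3}{16} + \sqrt{149}$ ($D{\left(n \right)} = \frac{\frac{11}{2} + \frac{1}{2} \cdot 10}{-56} + \frac{\sqrt{10^{2} + 7^{2}}}{1} = \left(\frac{11}{2} + 5\right) \left(- \frac{1}{56}\right) + \sqrt{100 + 49} \cdot 1 = \frac{21}{2} \left(- \frac{1}{56}\right) + \sqrt{149} \cdot 1 = - \frac{3}{16} + \sqrt{149}$)
$D{\left(Q{\left(2 \right)} \right)} - -8751 = \left(- \frac{3}{16} + \sqrt{149}\right) - -8751 = \left(- \frac{3}{16} + \sqrt{149}\right) + 8751 = \frac{140013}{16} + \sqrt{149}$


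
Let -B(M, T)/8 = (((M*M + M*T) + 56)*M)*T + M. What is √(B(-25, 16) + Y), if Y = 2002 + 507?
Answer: √901909 ≈ 949.69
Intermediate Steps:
Y = 2509
B(M, T) = -8*M - 8*M*T*(56 + M² + M*T) (B(M, T) = -8*((((M*M + M*T) + 56)*M)*T + M) = -8*((((M² + M*T) + 56)*M)*T + M) = -8*(((56 + M² + M*T)*M)*T + M) = -8*((M*(56 + M² + M*T))*T + M) = -8*(M*T*(56 + M² + M*T) + M) = -8*(M + M*T*(56 + M² + M*T)) = -8*M - 8*M*T*(56 + M² + M*T))
√(B(-25, 16) + Y) = √(-8*(-25)*(1 + 56*16 - 25*16² + 16*(-25)²) + 2509) = √(-8*(-25)*(1 + 896 - 25*256 + 16*625) + 2509) = √(-8*(-25)*(1 + 896 - 6400 + 10000) + 2509) = √(-8*(-25)*4497 + 2509) = √(899400 + 2509) = √901909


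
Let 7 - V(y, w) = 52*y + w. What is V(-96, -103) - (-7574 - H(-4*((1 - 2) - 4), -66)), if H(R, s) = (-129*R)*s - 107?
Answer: 182849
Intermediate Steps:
V(y, w) = 7 - w - 52*y (V(y, w) = 7 - (52*y + w) = 7 - (w + 52*y) = 7 + (-w - 52*y) = 7 - w - 52*y)
H(R, s) = -107 - 129*R*s (H(R, s) = -129*R*s - 107 = -107 - 129*R*s)
V(-96, -103) - (-7574 - H(-4*((1 - 2) - 4), -66)) = (7 - 1*(-103) - 52*(-96)) - (-7574 - (-107 - 129*(-4*((1 - 2) - 4))*(-66))) = (7 + 103 + 4992) - (-7574 - (-107 - 129*(-4*(-1 - 4))*(-66))) = 5102 - (-7574 - (-107 - 129*(-4*(-5))*(-66))) = 5102 - (-7574 - (-107 - 129*20*(-66))) = 5102 - (-7574 - (-107 + 170280)) = 5102 - (-7574 - 1*170173) = 5102 - (-7574 - 170173) = 5102 - 1*(-177747) = 5102 + 177747 = 182849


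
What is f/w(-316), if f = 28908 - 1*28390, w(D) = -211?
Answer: -518/211 ≈ -2.4550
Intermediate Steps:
f = 518 (f = 28908 - 28390 = 518)
f/w(-316) = 518/(-211) = 518*(-1/211) = -518/211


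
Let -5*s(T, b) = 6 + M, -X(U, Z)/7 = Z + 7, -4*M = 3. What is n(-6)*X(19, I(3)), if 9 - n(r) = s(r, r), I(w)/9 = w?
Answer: -23919/10 ≈ -2391.9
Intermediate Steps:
M = -¾ (M = -¼*3 = -¾ ≈ -0.75000)
I(w) = 9*w
X(U, Z) = -49 - 7*Z (X(U, Z) = -7*(Z + 7) = -7*(7 + Z) = -49 - 7*Z)
s(T, b) = -21/20 (s(T, b) = -(6 - ¾)/5 = -⅕*21/4 = -21/20)
n(r) = 201/20 (n(r) = 9 - 1*(-21/20) = 9 + 21/20 = 201/20)
n(-6)*X(19, I(3)) = 201*(-49 - 63*3)/20 = 201*(-49 - 7*27)/20 = 201*(-49 - 189)/20 = (201/20)*(-238) = -23919/10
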